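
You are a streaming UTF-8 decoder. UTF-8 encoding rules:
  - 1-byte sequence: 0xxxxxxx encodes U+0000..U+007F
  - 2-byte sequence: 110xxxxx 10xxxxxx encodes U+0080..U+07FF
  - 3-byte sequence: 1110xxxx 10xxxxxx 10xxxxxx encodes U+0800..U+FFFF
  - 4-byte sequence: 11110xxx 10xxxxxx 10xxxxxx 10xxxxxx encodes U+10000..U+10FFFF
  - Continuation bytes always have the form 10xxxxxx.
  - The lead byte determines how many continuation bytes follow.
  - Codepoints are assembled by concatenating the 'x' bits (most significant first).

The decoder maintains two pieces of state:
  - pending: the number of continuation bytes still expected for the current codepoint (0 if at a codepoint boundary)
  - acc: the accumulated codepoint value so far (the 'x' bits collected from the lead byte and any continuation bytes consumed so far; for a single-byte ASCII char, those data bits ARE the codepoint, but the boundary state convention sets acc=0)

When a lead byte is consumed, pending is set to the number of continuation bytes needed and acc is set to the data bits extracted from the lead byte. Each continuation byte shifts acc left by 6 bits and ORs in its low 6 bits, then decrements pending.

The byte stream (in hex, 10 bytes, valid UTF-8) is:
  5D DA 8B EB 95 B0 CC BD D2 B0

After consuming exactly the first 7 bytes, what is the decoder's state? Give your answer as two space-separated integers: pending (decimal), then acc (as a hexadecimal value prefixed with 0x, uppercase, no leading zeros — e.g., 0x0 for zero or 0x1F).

Answer: 1 0xC

Derivation:
Byte[0]=5D: 1-byte. pending=0, acc=0x0
Byte[1]=DA: 2-byte lead. pending=1, acc=0x1A
Byte[2]=8B: continuation. acc=(acc<<6)|0x0B=0x68B, pending=0
Byte[3]=EB: 3-byte lead. pending=2, acc=0xB
Byte[4]=95: continuation. acc=(acc<<6)|0x15=0x2D5, pending=1
Byte[5]=B0: continuation. acc=(acc<<6)|0x30=0xB570, pending=0
Byte[6]=CC: 2-byte lead. pending=1, acc=0xC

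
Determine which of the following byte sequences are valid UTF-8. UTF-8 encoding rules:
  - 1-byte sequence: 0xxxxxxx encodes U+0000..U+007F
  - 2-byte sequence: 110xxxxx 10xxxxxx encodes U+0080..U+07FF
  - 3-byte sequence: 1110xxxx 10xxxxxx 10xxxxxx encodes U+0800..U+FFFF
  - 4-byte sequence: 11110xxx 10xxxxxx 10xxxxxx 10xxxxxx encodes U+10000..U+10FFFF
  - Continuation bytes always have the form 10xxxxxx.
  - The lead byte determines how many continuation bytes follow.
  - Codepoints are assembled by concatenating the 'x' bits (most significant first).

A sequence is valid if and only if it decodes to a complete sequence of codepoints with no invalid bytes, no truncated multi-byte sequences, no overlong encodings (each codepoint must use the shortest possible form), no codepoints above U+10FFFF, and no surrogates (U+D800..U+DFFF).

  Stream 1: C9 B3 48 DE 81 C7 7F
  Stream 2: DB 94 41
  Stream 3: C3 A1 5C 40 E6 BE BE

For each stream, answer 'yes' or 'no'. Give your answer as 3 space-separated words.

Answer: no yes yes

Derivation:
Stream 1: error at byte offset 6. INVALID
Stream 2: decodes cleanly. VALID
Stream 3: decodes cleanly. VALID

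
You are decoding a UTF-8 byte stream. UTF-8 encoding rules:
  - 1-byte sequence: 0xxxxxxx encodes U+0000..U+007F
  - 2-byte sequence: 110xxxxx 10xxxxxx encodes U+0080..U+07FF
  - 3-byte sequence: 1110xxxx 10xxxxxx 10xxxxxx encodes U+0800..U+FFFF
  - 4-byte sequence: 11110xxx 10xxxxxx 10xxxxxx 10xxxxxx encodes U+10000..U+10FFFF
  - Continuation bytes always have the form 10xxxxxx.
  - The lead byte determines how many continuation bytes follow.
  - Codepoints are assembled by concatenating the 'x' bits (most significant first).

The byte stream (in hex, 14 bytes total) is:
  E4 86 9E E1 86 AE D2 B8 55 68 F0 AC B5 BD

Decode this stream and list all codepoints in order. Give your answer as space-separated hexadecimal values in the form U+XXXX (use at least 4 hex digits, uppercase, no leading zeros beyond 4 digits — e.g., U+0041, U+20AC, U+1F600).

Answer: U+419E U+11AE U+04B8 U+0055 U+0068 U+2CD7D

Derivation:
Byte[0]=E4: 3-byte lead, need 2 cont bytes. acc=0x4
Byte[1]=86: continuation. acc=(acc<<6)|0x06=0x106
Byte[2]=9E: continuation. acc=(acc<<6)|0x1E=0x419E
Completed: cp=U+419E (starts at byte 0)
Byte[3]=E1: 3-byte lead, need 2 cont bytes. acc=0x1
Byte[4]=86: continuation. acc=(acc<<6)|0x06=0x46
Byte[5]=AE: continuation. acc=(acc<<6)|0x2E=0x11AE
Completed: cp=U+11AE (starts at byte 3)
Byte[6]=D2: 2-byte lead, need 1 cont bytes. acc=0x12
Byte[7]=B8: continuation. acc=(acc<<6)|0x38=0x4B8
Completed: cp=U+04B8 (starts at byte 6)
Byte[8]=55: 1-byte ASCII. cp=U+0055
Byte[9]=68: 1-byte ASCII. cp=U+0068
Byte[10]=F0: 4-byte lead, need 3 cont bytes. acc=0x0
Byte[11]=AC: continuation. acc=(acc<<6)|0x2C=0x2C
Byte[12]=B5: continuation. acc=(acc<<6)|0x35=0xB35
Byte[13]=BD: continuation. acc=(acc<<6)|0x3D=0x2CD7D
Completed: cp=U+2CD7D (starts at byte 10)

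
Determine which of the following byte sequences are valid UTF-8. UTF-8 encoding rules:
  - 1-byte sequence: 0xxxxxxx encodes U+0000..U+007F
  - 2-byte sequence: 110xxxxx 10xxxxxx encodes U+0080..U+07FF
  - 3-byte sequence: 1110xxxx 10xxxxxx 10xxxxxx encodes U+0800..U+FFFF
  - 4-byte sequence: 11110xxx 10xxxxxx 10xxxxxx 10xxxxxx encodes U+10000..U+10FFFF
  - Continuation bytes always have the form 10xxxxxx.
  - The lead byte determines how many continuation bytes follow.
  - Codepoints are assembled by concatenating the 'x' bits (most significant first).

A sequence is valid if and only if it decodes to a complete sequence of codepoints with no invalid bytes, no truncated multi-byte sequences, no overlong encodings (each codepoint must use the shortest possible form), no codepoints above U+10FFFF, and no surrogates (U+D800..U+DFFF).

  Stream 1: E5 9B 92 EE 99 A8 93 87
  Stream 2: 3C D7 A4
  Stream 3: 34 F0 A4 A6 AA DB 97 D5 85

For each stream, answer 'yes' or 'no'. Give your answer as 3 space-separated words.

Answer: no yes yes

Derivation:
Stream 1: error at byte offset 6. INVALID
Stream 2: decodes cleanly. VALID
Stream 3: decodes cleanly. VALID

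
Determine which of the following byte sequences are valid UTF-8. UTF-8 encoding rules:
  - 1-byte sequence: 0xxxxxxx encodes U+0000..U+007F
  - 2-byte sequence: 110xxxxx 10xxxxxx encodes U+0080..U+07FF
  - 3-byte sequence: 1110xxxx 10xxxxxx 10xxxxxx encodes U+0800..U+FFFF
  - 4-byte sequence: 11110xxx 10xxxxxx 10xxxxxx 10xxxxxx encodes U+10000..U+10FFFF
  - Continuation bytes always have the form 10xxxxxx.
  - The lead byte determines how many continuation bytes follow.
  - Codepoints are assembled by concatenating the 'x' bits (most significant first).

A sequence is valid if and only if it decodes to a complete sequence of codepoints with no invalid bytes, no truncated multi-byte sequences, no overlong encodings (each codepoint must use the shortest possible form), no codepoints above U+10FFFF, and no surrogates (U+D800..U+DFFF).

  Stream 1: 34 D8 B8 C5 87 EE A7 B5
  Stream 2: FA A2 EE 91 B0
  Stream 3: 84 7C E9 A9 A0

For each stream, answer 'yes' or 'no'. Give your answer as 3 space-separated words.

Answer: yes no no

Derivation:
Stream 1: decodes cleanly. VALID
Stream 2: error at byte offset 0. INVALID
Stream 3: error at byte offset 0. INVALID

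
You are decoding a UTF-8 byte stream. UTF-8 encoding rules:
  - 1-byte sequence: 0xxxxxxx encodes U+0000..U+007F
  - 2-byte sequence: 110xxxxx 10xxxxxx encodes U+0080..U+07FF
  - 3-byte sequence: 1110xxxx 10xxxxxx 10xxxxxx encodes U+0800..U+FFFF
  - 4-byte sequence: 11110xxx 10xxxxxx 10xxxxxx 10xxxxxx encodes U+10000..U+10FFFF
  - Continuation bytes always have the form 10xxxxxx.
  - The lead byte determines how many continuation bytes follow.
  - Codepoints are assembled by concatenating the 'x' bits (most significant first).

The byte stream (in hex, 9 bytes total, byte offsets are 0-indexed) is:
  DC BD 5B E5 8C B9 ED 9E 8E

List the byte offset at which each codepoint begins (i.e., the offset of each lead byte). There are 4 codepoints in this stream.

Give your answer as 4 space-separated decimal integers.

Answer: 0 2 3 6

Derivation:
Byte[0]=DC: 2-byte lead, need 1 cont bytes. acc=0x1C
Byte[1]=BD: continuation. acc=(acc<<6)|0x3D=0x73D
Completed: cp=U+073D (starts at byte 0)
Byte[2]=5B: 1-byte ASCII. cp=U+005B
Byte[3]=E5: 3-byte lead, need 2 cont bytes. acc=0x5
Byte[4]=8C: continuation. acc=(acc<<6)|0x0C=0x14C
Byte[5]=B9: continuation. acc=(acc<<6)|0x39=0x5339
Completed: cp=U+5339 (starts at byte 3)
Byte[6]=ED: 3-byte lead, need 2 cont bytes. acc=0xD
Byte[7]=9E: continuation. acc=(acc<<6)|0x1E=0x35E
Byte[8]=8E: continuation. acc=(acc<<6)|0x0E=0xD78E
Completed: cp=U+D78E (starts at byte 6)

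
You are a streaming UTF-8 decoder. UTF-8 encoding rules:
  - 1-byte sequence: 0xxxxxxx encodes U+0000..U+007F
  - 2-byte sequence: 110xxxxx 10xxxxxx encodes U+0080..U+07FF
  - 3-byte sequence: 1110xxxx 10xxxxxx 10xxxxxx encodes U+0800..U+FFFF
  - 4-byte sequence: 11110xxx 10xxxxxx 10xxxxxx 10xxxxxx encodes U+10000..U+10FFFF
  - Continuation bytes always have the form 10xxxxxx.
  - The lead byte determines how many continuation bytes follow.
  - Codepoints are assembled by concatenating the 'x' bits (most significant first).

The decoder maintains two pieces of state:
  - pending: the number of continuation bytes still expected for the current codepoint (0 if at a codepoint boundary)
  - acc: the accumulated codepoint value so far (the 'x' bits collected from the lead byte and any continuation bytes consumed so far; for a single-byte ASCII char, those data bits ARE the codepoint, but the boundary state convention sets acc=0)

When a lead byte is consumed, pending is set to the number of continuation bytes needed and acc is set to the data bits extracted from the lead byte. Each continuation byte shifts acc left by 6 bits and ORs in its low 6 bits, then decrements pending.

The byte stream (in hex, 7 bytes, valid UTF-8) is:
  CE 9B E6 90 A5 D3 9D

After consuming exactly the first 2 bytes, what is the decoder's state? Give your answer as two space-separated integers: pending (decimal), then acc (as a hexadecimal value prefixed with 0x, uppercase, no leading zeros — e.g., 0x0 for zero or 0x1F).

Byte[0]=CE: 2-byte lead. pending=1, acc=0xE
Byte[1]=9B: continuation. acc=(acc<<6)|0x1B=0x39B, pending=0

Answer: 0 0x39B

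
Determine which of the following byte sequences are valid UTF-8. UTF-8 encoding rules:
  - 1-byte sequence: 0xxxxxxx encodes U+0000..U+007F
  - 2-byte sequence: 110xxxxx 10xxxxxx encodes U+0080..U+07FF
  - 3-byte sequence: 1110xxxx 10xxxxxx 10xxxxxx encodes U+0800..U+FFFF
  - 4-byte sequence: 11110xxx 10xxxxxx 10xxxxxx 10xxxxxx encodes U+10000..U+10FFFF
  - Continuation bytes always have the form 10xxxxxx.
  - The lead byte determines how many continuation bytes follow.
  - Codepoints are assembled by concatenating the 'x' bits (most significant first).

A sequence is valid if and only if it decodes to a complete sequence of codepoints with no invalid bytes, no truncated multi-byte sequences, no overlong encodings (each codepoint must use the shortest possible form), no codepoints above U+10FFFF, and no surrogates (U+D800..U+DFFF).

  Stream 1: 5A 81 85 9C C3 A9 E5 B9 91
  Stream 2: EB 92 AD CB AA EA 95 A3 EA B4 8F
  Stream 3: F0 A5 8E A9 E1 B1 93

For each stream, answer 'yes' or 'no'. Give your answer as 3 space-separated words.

Answer: no yes yes

Derivation:
Stream 1: error at byte offset 1. INVALID
Stream 2: decodes cleanly. VALID
Stream 3: decodes cleanly. VALID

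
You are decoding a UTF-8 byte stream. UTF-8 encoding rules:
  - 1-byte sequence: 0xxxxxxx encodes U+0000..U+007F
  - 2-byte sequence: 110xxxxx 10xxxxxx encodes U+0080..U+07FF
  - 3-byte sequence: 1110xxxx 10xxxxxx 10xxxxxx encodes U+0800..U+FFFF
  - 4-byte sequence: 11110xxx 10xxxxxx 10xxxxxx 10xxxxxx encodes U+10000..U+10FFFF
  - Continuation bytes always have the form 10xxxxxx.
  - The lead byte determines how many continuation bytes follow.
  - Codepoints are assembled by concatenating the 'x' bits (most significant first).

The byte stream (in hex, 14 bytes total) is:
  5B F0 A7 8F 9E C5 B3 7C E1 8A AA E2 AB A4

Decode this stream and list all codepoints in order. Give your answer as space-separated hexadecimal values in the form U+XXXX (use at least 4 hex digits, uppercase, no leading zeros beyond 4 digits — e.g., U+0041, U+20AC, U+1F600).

Answer: U+005B U+273DE U+0173 U+007C U+12AA U+2AE4

Derivation:
Byte[0]=5B: 1-byte ASCII. cp=U+005B
Byte[1]=F0: 4-byte lead, need 3 cont bytes. acc=0x0
Byte[2]=A7: continuation. acc=(acc<<6)|0x27=0x27
Byte[3]=8F: continuation. acc=(acc<<6)|0x0F=0x9CF
Byte[4]=9E: continuation. acc=(acc<<6)|0x1E=0x273DE
Completed: cp=U+273DE (starts at byte 1)
Byte[5]=C5: 2-byte lead, need 1 cont bytes. acc=0x5
Byte[6]=B3: continuation. acc=(acc<<6)|0x33=0x173
Completed: cp=U+0173 (starts at byte 5)
Byte[7]=7C: 1-byte ASCII. cp=U+007C
Byte[8]=E1: 3-byte lead, need 2 cont bytes. acc=0x1
Byte[9]=8A: continuation. acc=(acc<<6)|0x0A=0x4A
Byte[10]=AA: continuation. acc=(acc<<6)|0x2A=0x12AA
Completed: cp=U+12AA (starts at byte 8)
Byte[11]=E2: 3-byte lead, need 2 cont bytes. acc=0x2
Byte[12]=AB: continuation. acc=(acc<<6)|0x2B=0xAB
Byte[13]=A4: continuation. acc=(acc<<6)|0x24=0x2AE4
Completed: cp=U+2AE4 (starts at byte 11)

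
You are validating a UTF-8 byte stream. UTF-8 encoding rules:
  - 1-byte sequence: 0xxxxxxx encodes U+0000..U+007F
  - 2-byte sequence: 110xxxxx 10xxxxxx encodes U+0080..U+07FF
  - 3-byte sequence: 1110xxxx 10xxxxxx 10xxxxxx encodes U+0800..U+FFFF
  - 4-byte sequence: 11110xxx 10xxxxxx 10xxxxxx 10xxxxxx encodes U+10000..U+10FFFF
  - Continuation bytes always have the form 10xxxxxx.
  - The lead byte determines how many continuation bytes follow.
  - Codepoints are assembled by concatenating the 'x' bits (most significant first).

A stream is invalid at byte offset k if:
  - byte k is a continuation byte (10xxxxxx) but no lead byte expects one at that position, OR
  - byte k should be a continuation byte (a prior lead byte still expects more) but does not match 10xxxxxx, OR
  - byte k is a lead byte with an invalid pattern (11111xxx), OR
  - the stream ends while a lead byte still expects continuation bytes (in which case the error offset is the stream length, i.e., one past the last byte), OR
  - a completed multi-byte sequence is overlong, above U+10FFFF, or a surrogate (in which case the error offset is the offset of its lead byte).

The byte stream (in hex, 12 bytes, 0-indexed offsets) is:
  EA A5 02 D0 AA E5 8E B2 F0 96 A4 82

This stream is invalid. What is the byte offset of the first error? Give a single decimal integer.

Answer: 2

Derivation:
Byte[0]=EA: 3-byte lead, need 2 cont bytes. acc=0xA
Byte[1]=A5: continuation. acc=(acc<<6)|0x25=0x2A5
Byte[2]=02: expected 10xxxxxx continuation. INVALID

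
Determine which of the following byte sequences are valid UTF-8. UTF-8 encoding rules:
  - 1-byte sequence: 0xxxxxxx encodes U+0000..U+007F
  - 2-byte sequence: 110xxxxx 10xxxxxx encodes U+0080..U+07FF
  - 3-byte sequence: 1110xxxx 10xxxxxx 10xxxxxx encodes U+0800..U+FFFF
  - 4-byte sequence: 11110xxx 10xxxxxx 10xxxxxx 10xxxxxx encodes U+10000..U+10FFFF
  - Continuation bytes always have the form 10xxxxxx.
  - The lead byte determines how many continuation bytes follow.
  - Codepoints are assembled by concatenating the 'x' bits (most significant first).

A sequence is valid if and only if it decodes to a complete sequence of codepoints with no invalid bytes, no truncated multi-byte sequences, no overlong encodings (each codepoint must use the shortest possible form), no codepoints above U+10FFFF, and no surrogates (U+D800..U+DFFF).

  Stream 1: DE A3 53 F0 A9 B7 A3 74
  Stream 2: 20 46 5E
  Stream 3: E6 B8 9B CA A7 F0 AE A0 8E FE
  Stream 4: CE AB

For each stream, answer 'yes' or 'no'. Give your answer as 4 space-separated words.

Answer: yes yes no yes

Derivation:
Stream 1: decodes cleanly. VALID
Stream 2: decodes cleanly. VALID
Stream 3: error at byte offset 9. INVALID
Stream 4: decodes cleanly. VALID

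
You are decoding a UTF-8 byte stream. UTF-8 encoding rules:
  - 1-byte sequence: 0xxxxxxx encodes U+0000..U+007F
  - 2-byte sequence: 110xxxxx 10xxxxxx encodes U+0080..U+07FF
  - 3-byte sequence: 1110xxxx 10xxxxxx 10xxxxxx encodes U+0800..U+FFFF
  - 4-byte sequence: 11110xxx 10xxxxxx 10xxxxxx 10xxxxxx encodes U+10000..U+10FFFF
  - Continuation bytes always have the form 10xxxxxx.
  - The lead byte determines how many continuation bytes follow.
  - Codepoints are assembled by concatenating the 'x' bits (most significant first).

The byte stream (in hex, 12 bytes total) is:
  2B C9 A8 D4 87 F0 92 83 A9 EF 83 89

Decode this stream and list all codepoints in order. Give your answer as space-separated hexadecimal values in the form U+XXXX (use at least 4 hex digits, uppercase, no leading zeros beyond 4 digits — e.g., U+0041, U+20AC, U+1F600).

Byte[0]=2B: 1-byte ASCII. cp=U+002B
Byte[1]=C9: 2-byte lead, need 1 cont bytes. acc=0x9
Byte[2]=A8: continuation. acc=(acc<<6)|0x28=0x268
Completed: cp=U+0268 (starts at byte 1)
Byte[3]=D4: 2-byte lead, need 1 cont bytes. acc=0x14
Byte[4]=87: continuation. acc=(acc<<6)|0x07=0x507
Completed: cp=U+0507 (starts at byte 3)
Byte[5]=F0: 4-byte lead, need 3 cont bytes. acc=0x0
Byte[6]=92: continuation. acc=(acc<<6)|0x12=0x12
Byte[7]=83: continuation. acc=(acc<<6)|0x03=0x483
Byte[8]=A9: continuation. acc=(acc<<6)|0x29=0x120E9
Completed: cp=U+120E9 (starts at byte 5)
Byte[9]=EF: 3-byte lead, need 2 cont bytes. acc=0xF
Byte[10]=83: continuation. acc=(acc<<6)|0x03=0x3C3
Byte[11]=89: continuation. acc=(acc<<6)|0x09=0xF0C9
Completed: cp=U+F0C9 (starts at byte 9)

Answer: U+002B U+0268 U+0507 U+120E9 U+F0C9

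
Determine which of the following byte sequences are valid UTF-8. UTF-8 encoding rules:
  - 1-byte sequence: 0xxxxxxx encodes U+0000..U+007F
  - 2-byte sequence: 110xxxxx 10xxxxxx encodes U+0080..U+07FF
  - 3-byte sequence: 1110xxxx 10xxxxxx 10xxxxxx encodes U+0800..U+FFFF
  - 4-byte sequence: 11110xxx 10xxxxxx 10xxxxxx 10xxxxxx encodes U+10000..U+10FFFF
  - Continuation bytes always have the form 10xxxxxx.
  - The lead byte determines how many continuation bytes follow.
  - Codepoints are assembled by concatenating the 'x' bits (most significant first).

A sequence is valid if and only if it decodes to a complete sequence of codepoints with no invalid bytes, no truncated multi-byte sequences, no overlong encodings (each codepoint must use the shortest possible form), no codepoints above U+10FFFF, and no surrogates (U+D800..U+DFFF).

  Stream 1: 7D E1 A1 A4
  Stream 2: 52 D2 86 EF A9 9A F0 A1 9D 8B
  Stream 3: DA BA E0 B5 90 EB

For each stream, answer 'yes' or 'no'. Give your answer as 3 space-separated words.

Stream 1: decodes cleanly. VALID
Stream 2: decodes cleanly. VALID
Stream 3: error at byte offset 6. INVALID

Answer: yes yes no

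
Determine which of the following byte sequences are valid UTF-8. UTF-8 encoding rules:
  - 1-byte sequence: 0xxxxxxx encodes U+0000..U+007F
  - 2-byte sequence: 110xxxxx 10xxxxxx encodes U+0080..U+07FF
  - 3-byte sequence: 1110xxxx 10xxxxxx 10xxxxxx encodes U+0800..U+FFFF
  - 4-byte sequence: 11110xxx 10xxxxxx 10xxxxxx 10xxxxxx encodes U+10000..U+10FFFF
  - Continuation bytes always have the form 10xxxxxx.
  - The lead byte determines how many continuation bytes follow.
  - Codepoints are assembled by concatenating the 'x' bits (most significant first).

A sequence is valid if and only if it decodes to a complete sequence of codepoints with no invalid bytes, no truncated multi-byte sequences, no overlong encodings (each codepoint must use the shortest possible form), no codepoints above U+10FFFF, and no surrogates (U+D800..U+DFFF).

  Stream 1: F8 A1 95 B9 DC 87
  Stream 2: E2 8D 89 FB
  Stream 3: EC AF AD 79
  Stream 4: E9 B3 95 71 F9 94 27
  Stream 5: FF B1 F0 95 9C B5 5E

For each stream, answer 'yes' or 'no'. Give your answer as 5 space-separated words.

Stream 1: error at byte offset 0. INVALID
Stream 2: error at byte offset 3. INVALID
Stream 3: decodes cleanly. VALID
Stream 4: error at byte offset 4. INVALID
Stream 5: error at byte offset 0. INVALID

Answer: no no yes no no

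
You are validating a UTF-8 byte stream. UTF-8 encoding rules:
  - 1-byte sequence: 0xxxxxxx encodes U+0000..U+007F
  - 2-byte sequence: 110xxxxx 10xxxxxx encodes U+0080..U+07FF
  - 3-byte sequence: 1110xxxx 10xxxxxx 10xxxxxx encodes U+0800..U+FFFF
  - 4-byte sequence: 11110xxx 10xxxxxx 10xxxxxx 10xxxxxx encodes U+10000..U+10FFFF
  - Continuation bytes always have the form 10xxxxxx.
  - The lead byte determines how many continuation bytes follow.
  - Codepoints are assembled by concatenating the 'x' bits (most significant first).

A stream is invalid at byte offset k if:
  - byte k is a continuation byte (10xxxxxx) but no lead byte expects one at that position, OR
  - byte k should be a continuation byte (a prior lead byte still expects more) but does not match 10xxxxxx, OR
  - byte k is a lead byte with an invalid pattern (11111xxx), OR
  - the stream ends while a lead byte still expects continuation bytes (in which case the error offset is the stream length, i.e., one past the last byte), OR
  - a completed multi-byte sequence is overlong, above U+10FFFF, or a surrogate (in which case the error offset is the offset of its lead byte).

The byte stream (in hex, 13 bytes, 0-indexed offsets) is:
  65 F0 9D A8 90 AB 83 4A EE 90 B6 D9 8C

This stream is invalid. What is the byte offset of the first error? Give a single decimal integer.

Byte[0]=65: 1-byte ASCII. cp=U+0065
Byte[1]=F0: 4-byte lead, need 3 cont bytes. acc=0x0
Byte[2]=9D: continuation. acc=(acc<<6)|0x1D=0x1D
Byte[3]=A8: continuation. acc=(acc<<6)|0x28=0x768
Byte[4]=90: continuation. acc=(acc<<6)|0x10=0x1DA10
Completed: cp=U+1DA10 (starts at byte 1)
Byte[5]=AB: INVALID lead byte (not 0xxx/110x/1110/11110)

Answer: 5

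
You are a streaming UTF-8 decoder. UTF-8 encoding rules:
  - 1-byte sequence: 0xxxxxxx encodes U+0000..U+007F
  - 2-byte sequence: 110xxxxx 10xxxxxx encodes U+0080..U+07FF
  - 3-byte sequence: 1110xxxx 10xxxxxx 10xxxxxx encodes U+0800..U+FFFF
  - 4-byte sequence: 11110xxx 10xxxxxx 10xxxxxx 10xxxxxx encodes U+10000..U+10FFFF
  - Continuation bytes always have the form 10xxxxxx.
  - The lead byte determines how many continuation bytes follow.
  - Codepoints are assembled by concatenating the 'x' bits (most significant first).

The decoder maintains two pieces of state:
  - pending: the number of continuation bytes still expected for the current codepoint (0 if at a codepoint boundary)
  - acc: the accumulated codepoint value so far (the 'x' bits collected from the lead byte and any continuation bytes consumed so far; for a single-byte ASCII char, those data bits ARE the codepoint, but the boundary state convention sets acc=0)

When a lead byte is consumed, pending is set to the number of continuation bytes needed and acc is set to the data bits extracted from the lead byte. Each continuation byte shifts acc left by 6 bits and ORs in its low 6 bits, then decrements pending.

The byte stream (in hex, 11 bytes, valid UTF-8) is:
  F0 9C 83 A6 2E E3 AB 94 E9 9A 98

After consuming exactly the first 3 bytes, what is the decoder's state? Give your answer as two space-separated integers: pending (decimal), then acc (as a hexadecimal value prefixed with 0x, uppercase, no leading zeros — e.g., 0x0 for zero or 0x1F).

Byte[0]=F0: 4-byte lead. pending=3, acc=0x0
Byte[1]=9C: continuation. acc=(acc<<6)|0x1C=0x1C, pending=2
Byte[2]=83: continuation. acc=(acc<<6)|0x03=0x703, pending=1

Answer: 1 0x703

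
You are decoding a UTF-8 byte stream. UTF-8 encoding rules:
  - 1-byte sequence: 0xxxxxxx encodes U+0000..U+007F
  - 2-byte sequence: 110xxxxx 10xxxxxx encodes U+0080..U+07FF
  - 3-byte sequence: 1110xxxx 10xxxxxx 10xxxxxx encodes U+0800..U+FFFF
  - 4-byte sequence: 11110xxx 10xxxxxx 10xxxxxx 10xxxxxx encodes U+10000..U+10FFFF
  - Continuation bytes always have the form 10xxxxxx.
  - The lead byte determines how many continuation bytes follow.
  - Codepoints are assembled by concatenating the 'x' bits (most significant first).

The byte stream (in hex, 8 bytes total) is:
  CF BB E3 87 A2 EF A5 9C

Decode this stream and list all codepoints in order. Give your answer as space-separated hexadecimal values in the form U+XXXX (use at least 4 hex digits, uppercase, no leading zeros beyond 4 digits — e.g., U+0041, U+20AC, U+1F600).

Answer: U+03FB U+31E2 U+F95C

Derivation:
Byte[0]=CF: 2-byte lead, need 1 cont bytes. acc=0xF
Byte[1]=BB: continuation. acc=(acc<<6)|0x3B=0x3FB
Completed: cp=U+03FB (starts at byte 0)
Byte[2]=E3: 3-byte lead, need 2 cont bytes. acc=0x3
Byte[3]=87: continuation. acc=(acc<<6)|0x07=0xC7
Byte[4]=A2: continuation. acc=(acc<<6)|0x22=0x31E2
Completed: cp=U+31E2 (starts at byte 2)
Byte[5]=EF: 3-byte lead, need 2 cont bytes. acc=0xF
Byte[6]=A5: continuation. acc=(acc<<6)|0x25=0x3E5
Byte[7]=9C: continuation. acc=(acc<<6)|0x1C=0xF95C
Completed: cp=U+F95C (starts at byte 5)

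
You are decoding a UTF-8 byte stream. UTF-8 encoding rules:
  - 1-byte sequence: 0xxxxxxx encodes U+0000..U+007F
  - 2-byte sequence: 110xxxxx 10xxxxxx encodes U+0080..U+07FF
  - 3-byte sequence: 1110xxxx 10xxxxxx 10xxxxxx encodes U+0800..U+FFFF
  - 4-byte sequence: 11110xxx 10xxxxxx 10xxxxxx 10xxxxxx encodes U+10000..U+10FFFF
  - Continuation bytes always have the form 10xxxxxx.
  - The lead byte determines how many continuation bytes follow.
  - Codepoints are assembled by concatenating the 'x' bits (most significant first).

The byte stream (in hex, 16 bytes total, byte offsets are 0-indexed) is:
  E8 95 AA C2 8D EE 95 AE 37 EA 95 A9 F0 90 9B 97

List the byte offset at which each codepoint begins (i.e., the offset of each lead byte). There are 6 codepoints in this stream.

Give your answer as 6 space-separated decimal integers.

Answer: 0 3 5 8 9 12

Derivation:
Byte[0]=E8: 3-byte lead, need 2 cont bytes. acc=0x8
Byte[1]=95: continuation. acc=(acc<<6)|0x15=0x215
Byte[2]=AA: continuation. acc=(acc<<6)|0x2A=0x856A
Completed: cp=U+856A (starts at byte 0)
Byte[3]=C2: 2-byte lead, need 1 cont bytes. acc=0x2
Byte[4]=8D: continuation. acc=(acc<<6)|0x0D=0x8D
Completed: cp=U+008D (starts at byte 3)
Byte[5]=EE: 3-byte lead, need 2 cont bytes. acc=0xE
Byte[6]=95: continuation. acc=(acc<<6)|0x15=0x395
Byte[7]=AE: continuation. acc=(acc<<6)|0x2E=0xE56E
Completed: cp=U+E56E (starts at byte 5)
Byte[8]=37: 1-byte ASCII. cp=U+0037
Byte[9]=EA: 3-byte lead, need 2 cont bytes. acc=0xA
Byte[10]=95: continuation. acc=(acc<<6)|0x15=0x295
Byte[11]=A9: continuation. acc=(acc<<6)|0x29=0xA569
Completed: cp=U+A569 (starts at byte 9)
Byte[12]=F0: 4-byte lead, need 3 cont bytes. acc=0x0
Byte[13]=90: continuation. acc=(acc<<6)|0x10=0x10
Byte[14]=9B: continuation. acc=(acc<<6)|0x1B=0x41B
Byte[15]=97: continuation. acc=(acc<<6)|0x17=0x106D7
Completed: cp=U+106D7 (starts at byte 12)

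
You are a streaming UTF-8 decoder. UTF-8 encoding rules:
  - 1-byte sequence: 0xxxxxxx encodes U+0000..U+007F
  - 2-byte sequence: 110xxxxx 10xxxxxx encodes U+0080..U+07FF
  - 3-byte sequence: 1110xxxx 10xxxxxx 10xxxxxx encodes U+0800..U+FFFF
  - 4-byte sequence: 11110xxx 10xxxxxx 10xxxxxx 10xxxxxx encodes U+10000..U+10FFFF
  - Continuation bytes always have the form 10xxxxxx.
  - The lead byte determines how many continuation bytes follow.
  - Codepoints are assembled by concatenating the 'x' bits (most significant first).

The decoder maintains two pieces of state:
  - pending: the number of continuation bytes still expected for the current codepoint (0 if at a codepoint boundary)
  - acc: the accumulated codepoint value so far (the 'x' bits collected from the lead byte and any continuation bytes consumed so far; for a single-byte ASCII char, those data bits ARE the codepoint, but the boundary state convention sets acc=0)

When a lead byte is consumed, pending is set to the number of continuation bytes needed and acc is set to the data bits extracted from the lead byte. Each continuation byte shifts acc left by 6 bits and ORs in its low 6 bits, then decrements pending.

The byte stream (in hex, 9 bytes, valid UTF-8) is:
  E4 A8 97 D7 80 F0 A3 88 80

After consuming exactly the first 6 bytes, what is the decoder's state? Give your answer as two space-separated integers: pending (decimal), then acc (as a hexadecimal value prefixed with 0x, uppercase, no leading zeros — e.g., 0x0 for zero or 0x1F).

Answer: 3 0x0

Derivation:
Byte[0]=E4: 3-byte lead. pending=2, acc=0x4
Byte[1]=A8: continuation. acc=(acc<<6)|0x28=0x128, pending=1
Byte[2]=97: continuation. acc=(acc<<6)|0x17=0x4A17, pending=0
Byte[3]=D7: 2-byte lead. pending=1, acc=0x17
Byte[4]=80: continuation. acc=(acc<<6)|0x00=0x5C0, pending=0
Byte[5]=F0: 4-byte lead. pending=3, acc=0x0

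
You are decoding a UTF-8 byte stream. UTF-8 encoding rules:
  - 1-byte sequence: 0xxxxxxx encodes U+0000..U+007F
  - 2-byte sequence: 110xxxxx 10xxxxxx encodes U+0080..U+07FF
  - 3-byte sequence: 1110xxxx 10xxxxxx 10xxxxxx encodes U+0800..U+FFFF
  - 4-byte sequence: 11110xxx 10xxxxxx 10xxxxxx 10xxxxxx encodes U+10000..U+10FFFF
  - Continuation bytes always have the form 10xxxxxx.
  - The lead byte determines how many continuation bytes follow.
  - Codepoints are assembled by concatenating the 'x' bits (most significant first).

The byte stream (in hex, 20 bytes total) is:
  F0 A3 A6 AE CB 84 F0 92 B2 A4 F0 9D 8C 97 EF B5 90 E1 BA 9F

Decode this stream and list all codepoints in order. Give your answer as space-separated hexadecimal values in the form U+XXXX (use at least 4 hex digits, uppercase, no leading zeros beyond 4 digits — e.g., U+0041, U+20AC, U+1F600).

Byte[0]=F0: 4-byte lead, need 3 cont bytes. acc=0x0
Byte[1]=A3: continuation. acc=(acc<<6)|0x23=0x23
Byte[2]=A6: continuation. acc=(acc<<6)|0x26=0x8E6
Byte[3]=AE: continuation. acc=(acc<<6)|0x2E=0x239AE
Completed: cp=U+239AE (starts at byte 0)
Byte[4]=CB: 2-byte lead, need 1 cont bytes. acc=0xB
Byte[5]=84: continuation. acc=(acc<<6)|0x04=0x2C4
Completed: cp=U+02C4 (starts at byte 4)
Byte[6]=F0: 4-byte lead, need 3 cont bytes. acc=0x0
Byte[7]=92: continuation. acc=(acc<<6)|0x12=0x12
Byte[8]=B2: continuation. acc=(acc<<6)|0x32=0x4B2
Byte[9]=A4: continuation. acc=(acc<<6)|0x24=0x12CA4
Completed: cp=U+12CA4 (starts at byte 6)
Byte[10]=F0: 4-byte lead, need 3 cont bytes. acc=0x0
Byte[11]=9D: continuation. acc=(acc<<6)|0x1D=0x1D
Byte[12]=8C: continuation. acc=(acc<<6)|0x0C=0x74C
Byte[13]=97: continuation. acc=(acc<<6)|0x17=0x1D317
Completed: cp=U+1D317 (starts at byte 10)
Byte[14]=EF: 3-byte lead, need 2 cont bytes. acc=0xF
Byte[15]=B5: continuation. acc=(acc<<6)|0x35=0x3F5
Byte[16]=90: continuation. acc=(acc<<6)|0x10=0xFD50
Completed: cp=U+FD50 (starts at byte 14)
Byte[17]=E1: 3-byte lead, need 2 cont bytes. acc=0x1
Byte[18]=BA: continuation. acc=(acc<<6)|0x3A=0x7A
Byte[19]=9F: continuation. acc=(acc<<6)|0x1F=0x1E9F
Completed: cp=U+1E9F (starts at byte 17)

Answer: U+239AE U+02C4 U+12CA4 U+1D317 U+FD50 U+1E9F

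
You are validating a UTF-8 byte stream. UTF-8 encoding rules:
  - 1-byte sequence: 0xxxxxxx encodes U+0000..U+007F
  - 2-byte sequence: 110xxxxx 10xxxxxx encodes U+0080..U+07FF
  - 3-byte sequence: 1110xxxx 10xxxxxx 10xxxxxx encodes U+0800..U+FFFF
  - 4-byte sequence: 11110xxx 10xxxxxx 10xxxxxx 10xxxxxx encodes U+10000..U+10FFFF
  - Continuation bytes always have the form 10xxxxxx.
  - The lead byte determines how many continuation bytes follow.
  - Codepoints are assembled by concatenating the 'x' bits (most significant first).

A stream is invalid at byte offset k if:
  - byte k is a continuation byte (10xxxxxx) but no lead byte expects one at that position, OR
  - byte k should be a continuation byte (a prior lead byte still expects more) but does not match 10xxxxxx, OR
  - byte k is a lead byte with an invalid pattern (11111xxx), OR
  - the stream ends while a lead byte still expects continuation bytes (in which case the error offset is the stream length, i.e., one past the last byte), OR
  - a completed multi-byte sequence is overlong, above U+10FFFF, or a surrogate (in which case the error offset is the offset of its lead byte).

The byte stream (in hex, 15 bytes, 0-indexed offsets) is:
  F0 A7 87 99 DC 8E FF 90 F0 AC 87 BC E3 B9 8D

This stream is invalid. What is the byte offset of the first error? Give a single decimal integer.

Answer: 6

Derivation:
Byte[0]=F0: 4-byte lead, need 3 cont bytes. acc=0x0
Byte[1]=A7: continuation. acc=(acc<<6)|0x27=0x27
Byte[2]=87: continuation. acc=(acc<<6)|0x07=0x9C7
Byte[3]=99: continuation. acc=(acc<<6)|0x19=0x271D9
Completed: cp=U+271D9 (starts at byte 0)
Byte[4]=DC: 2-byte lead, need 1 cont bytes. acc=0x1C
Byte[5]=8E: continuation. acc=(acc<<6)|0x0E=0x70E
Completed: cp=U+070E (starts at byte 4)
Byte[6]=FF: INVALID lead byte (not 0xxx/110x/1110/11110)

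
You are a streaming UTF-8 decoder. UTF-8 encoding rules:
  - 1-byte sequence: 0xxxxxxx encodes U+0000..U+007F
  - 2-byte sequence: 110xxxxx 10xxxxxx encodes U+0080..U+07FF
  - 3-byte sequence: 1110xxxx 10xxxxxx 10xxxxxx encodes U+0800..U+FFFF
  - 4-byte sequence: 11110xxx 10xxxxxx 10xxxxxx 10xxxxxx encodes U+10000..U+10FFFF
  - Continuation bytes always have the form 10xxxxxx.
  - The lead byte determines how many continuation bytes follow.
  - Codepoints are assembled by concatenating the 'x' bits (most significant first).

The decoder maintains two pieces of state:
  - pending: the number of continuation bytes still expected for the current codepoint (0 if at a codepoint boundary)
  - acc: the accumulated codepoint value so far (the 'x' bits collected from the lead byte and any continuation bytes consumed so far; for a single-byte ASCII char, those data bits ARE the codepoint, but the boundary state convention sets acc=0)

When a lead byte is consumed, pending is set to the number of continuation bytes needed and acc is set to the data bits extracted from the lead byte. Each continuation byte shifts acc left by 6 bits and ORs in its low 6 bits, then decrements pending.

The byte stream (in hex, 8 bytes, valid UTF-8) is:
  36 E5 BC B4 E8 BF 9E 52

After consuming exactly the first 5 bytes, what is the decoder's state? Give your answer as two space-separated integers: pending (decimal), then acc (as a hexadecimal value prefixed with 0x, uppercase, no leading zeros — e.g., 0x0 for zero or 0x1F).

Byte[0]=36: 1-byte. pending=0, acc=0x0
Byte[1]=E5: 3-byte lead. pending=2, acc=0x5
Byte[2]=BC: continuation. acc=(acc<<6)|0x3C=0x17C, pending=1
Byte[3]=B4: continuation. acc=(acc<<6)|0x34=0x5F34, pending=0
Byte[4]=E8: 3-byte lead. pending=2, acc=0x8

Answer: 2 0x8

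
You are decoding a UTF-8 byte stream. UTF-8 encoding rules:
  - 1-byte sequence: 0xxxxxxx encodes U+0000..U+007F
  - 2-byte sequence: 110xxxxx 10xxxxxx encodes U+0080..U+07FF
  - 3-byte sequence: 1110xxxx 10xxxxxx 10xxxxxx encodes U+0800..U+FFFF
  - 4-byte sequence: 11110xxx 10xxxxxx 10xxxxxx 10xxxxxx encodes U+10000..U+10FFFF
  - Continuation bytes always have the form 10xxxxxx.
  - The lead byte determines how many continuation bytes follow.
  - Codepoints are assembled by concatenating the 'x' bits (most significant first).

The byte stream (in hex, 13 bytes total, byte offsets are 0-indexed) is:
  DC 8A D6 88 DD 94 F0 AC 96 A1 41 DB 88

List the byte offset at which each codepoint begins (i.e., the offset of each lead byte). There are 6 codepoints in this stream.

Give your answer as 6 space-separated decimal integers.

Byte[0]=DC: 2-byte lead, need 1 cont bytes. acc=0x1C
Byte[1]=8A: continuation. acc=(acc<<6)|0x0A=0x70A
Completed: cp=U+070A (starts at byte 0)
Byte[2]=D6: 2-byte lead, need 1 cont bytes. acc=0x16
Byte[3]=88: continuation. acc=(acc<<6)|0x08=0x588
Completed: cp=U+0588 (starts at byte 2)
Byte[4]=DD: 2-byte lead, need 1 cont bytes. acc=0x1D
Byte[5]=94: continuation. acc=(acc<<6)|0x14=0x754
Completed: cp=U+0754 (starts at byte 4)
Byte[6]=F0: 4-byte lead, need 3 cont bytes. acc=0x0
Byte[7]=AC: continuation. acc=(acc<<6)|0x2C=0x2C
Byte[8]=96: continuation. acc=(acc<<6)|0x16=0xB16
Byte[9]=A1: continuation. acc=(acc<<6)|0x21=0x2C5A1
Completed: cp=U+2C5A1 (starts at byte 6)
Byte[10]=41: 1-byte ASCII. cp=U+0041
Byte[11]=DB: 2-byte lead, need 1 cont bytes. acc=0x1B
Byte[12]=88: continuation. acc=(acc<<6)|0x08=0x6C8
Completed: cp=U+06C8 (starts at byte 11)

Answer: 0 2 4 6 10 11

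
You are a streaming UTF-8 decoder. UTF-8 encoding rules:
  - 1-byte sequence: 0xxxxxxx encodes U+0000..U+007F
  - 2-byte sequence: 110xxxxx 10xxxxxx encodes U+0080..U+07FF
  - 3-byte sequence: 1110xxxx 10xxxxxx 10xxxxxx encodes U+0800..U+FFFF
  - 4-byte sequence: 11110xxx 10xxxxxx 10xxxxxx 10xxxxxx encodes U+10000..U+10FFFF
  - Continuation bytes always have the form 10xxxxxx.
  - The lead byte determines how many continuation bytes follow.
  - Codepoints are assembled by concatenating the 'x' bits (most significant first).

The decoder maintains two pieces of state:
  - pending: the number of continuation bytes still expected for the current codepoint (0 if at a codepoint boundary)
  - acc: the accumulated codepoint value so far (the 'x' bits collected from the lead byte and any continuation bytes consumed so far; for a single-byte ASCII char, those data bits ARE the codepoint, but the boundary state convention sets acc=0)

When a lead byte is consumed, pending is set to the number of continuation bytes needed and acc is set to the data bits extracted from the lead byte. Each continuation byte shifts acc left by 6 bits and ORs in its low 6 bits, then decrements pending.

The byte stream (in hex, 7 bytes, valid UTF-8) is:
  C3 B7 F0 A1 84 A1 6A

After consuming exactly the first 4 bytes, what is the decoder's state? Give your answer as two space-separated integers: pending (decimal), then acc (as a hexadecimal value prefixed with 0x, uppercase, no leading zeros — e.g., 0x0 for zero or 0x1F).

Byte[0]=C3: 2-byte lead. pending=1, acc=0x3
Byte[1]=B7: continuation. acc=(acc<<6)|0x37=0xF7, pending=0
Byte[2]=F0: 4-byte lead. pending=3, acc=0x0
Byte[3]=A1: continuation. acc=(acc<<6)|0x21=0x21, pending=2

Answer: 2 0x21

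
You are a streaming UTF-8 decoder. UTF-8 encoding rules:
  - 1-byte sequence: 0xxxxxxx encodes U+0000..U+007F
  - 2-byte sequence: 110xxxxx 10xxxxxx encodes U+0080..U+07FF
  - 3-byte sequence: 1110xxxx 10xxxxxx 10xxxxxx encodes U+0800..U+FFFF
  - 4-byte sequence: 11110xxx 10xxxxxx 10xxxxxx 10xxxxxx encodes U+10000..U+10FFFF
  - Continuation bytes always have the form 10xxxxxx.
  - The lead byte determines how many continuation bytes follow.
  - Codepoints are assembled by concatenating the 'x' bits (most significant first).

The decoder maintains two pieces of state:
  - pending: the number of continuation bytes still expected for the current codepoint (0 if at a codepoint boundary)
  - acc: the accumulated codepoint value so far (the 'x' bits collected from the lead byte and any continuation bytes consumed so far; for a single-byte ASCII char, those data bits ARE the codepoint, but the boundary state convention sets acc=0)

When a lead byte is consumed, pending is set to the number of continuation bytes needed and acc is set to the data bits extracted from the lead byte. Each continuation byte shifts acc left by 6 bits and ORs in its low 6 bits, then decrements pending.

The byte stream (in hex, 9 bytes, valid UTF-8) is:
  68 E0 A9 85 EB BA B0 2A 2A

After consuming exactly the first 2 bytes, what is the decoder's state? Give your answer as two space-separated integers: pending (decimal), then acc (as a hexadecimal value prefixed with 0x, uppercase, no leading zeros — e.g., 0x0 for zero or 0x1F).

Byte[0]=68: 1-byte. pending=0, acc=0x0
Byte[1]=E0: 3-byte lead. pending=2, acc=0x0

Answer: 2 0x0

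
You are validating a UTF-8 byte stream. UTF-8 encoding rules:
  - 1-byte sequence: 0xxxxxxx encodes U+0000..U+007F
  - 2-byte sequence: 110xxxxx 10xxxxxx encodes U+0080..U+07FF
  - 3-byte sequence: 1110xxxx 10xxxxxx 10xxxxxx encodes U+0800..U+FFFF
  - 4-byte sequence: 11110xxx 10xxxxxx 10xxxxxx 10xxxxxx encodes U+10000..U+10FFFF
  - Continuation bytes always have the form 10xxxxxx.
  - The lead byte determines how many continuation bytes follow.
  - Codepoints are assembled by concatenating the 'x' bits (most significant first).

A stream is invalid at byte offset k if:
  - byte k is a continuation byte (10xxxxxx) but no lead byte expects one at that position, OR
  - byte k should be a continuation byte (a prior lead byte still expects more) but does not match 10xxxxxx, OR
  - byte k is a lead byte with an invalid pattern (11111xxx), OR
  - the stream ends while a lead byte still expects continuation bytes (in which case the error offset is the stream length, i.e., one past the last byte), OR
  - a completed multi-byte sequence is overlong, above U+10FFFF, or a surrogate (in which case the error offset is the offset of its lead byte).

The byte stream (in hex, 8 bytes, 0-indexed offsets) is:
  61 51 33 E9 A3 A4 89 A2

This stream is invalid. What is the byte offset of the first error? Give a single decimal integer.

Answer: 6

Derivation:
Byte[0]=61: 1-byte ASCII. cp=U+0061
Byte[1]=51: 1-byte ASCII. cp=U+0051
Byte[2]=33: 1-byte ASCII. cp=U+0033
Byte[3]=E9: 3-byte lead, need 2 cont bytes. acc=0x9
Byte[4]=A3: continuation. acc=(acc<<6)|0x23=0x263
Byte[5]=A4: continuation. acc=(acc<<6)|0x24=0x98E4
Completed: cp=U+98E4 (starts at byte 3)
Byte[6]=89: INVALID lead byte (not 0xxx/110x/1110/11110)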